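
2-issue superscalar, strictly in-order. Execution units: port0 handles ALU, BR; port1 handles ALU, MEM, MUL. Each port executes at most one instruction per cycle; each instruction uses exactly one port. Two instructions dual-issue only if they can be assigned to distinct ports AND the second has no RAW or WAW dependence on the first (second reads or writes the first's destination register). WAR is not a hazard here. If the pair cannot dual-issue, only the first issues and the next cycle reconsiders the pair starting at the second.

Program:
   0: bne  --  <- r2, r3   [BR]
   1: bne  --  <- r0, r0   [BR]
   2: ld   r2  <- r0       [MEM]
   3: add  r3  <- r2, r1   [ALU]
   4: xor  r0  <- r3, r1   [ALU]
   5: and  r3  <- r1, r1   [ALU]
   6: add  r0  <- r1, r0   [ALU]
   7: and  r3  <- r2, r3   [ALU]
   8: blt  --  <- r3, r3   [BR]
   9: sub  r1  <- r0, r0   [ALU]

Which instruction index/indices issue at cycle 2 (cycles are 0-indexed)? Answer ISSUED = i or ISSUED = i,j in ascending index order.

ISSUED = 3

t=0 i0:bne.BR ; no-port BR/BR
t=1 i1,i2:bne.BR+ld.MEM ; 2-wide
t=2 i3:add.ALU ; RAW r3
t=3 i4,i5:xor.ALU+and.ALU ; 2-wide
t=4 i6,i7:add.ALU+and.ALU ; 2-wide
t=5 i8,i9:blt.BR+sub.ALU ; 2-wide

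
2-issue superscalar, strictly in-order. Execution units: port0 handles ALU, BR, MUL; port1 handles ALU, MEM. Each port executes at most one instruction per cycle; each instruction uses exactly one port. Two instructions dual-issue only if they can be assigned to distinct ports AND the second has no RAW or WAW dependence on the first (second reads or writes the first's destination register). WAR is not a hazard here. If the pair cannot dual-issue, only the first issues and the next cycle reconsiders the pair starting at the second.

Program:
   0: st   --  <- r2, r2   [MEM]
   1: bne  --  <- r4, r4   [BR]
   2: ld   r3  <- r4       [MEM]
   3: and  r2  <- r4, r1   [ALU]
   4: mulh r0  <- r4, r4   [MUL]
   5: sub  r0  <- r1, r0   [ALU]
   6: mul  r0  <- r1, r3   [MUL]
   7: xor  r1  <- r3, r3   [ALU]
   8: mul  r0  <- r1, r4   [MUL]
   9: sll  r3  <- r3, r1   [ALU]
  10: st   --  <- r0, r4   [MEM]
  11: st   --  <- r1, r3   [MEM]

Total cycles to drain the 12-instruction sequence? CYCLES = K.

c0: i0,i1 st.MEM bne.BR  2-wide
c1: i2,i3 ld.MEM and.ALU  2-wide
c2: i4 mulh.MUL  RAW+WAW r0
c3: i5 sub.ALU  WAW r0
c4: i6,i7 mul.MUL xor.ALU  2-wide
c5: i8,i9 mul.MUL sll.ALU  2-wide
c6: i10 st.MEM  no-port MEM/MEM
c7: i11 st.MEM  tail

CYCLES = 8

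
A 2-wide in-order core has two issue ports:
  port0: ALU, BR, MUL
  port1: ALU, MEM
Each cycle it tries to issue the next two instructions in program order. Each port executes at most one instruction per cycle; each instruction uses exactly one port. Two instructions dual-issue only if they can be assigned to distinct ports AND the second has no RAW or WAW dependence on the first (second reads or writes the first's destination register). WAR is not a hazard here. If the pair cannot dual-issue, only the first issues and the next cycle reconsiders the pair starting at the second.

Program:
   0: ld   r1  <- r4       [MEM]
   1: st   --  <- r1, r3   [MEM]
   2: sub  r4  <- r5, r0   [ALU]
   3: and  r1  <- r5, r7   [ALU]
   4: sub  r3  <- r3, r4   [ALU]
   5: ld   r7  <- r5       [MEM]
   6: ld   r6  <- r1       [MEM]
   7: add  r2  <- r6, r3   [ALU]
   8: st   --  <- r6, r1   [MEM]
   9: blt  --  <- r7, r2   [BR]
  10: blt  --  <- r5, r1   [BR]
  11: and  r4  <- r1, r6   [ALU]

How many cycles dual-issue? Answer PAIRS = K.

PAIRS = 4

  cy0 -> i0 (ld) no-port MEM/MEM
  cy1 -> i1+i2 (st sub) 2-wide
  cy2 -> i3+i4 (and sub) 2-wide
  cy3 -> i5 (ld) no-port MEM/MEM
  cy4 -> i6 (ld) RAW r6
  cy5 -> i7+i8 (add st) 2-wide
  cy6 -> i9 (blt) no-port BR/BR
  cy7 -> i10+i11 (blt and) 2-wide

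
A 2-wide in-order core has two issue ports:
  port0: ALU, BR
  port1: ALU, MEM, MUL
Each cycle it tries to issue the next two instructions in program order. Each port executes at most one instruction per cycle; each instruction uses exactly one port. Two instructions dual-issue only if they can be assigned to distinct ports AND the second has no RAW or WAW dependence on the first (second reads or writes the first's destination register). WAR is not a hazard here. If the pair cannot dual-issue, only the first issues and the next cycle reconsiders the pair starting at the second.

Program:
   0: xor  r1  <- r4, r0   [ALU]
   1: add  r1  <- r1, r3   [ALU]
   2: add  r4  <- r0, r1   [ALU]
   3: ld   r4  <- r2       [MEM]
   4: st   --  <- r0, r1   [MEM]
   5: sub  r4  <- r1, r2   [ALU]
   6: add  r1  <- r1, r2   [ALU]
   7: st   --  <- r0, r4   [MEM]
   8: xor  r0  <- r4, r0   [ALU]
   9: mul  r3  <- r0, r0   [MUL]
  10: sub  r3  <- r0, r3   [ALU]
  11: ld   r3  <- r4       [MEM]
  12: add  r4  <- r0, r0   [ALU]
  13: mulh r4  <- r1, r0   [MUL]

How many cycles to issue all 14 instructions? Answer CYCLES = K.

c0: i0 xor  RAW+WAW r1
c1: i1 add  RAW r1
c2: i2 add  WAW r4
c3: i3 ld  no-port MEM/MEM
c4: i4&i5 st+sub  pair
c5: i6&i7 add+st  pair
c6: i8 xor  RAW r0
c7: i9 mul  RAW+WAW r3
c8: i10 sub  WAW r3
c9: i11&i12 ld+add  pair
c10: i13 mulh  tail

CYCLES = 11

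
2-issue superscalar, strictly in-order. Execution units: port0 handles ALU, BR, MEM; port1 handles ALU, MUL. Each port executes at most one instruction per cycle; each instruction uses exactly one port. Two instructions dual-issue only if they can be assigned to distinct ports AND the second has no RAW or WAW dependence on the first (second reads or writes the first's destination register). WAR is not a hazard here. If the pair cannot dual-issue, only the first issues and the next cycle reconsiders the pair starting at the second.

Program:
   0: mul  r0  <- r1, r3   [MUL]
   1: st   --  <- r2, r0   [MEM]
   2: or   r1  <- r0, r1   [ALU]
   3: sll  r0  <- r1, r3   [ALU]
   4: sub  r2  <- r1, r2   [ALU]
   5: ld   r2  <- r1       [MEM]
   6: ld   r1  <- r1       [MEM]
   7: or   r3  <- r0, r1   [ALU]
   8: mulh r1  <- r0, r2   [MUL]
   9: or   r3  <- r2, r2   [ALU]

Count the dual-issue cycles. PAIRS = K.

PAIRS = 3

c0: i0 mul  RAW r0
c1: i1+i2 st+or  2-wide
c2: i3+i4 sll+sub  2-wide
c3: i5 ld  no-port MEM/MEM
c4: i6 ld  RAW r1
c5: i7+i8 or+mulh  2-wide
c6: i9 or  tail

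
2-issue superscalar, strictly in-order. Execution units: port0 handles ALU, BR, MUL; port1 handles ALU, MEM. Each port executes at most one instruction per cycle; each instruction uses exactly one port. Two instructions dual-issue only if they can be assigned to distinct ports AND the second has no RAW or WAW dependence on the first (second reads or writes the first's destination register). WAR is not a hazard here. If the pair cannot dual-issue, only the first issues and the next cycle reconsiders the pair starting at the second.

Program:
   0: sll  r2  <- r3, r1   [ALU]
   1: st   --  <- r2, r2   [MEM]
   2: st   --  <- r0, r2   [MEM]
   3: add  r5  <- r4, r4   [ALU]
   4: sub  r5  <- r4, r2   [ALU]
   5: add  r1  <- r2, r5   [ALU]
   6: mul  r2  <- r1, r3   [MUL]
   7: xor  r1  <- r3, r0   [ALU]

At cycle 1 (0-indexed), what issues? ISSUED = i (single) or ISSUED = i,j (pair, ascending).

[0] i0  sll.ALU  -- RAW r2
[1] i1  st.MEM  -- no-port MEM/MEM
[2] i2/i3  st.MEM;add.ALU  -- dual
[3] i4  sub.ALU  -- RAW r5
[4] i5  add.ALU  -- RAW r1
[5] i6/i7  mul.MUL;xor.ALU  -- dual

ISSUED = 1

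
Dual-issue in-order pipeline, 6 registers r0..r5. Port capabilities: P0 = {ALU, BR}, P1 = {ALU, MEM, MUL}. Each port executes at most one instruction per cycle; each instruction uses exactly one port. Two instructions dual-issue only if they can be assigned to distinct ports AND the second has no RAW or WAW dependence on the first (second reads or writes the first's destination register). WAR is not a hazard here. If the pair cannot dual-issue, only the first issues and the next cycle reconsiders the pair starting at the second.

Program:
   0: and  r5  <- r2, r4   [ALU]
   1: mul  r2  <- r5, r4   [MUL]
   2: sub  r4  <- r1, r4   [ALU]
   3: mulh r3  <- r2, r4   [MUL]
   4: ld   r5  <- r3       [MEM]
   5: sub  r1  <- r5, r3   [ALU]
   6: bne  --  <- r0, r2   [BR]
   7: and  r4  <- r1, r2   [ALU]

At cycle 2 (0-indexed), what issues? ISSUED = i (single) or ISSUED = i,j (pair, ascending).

c0: i0 and  RAW r5
c1: i1+i2 mul;sub  2-wide
c2: i3 mulh  no-port MUL/MEM
c3: i4 ld  RAW r5
c4: i5+i6 sub;bne  2-wide
c5: i7 and  tail

ISSUED = 3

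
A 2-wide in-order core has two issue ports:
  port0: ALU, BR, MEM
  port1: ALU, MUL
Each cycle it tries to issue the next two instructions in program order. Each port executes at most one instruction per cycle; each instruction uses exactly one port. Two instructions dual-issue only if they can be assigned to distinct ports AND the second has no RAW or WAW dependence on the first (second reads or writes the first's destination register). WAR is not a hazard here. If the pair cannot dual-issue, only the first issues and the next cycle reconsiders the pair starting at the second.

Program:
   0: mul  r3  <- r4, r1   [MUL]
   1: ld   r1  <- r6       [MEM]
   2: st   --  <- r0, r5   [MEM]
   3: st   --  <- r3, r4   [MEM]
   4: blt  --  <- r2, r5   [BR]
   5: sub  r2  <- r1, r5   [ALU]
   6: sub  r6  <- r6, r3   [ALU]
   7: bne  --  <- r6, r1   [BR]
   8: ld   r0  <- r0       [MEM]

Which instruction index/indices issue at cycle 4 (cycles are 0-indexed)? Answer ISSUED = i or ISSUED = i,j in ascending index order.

ISSUED = 6

  cy0 -> i0,i1 (mul.MUL ld.MEM) 2-wide
  cy1 -> i2 (st.MEM) no-port MEM/MEM
  cy2 -> i3 (st.MEM) no-port MEM/BR
  cy3 -> i4,i5 (blt.BR sub.ALU) 2-wide
  cy4 -> i6 (sub.ALU) RAW r6
  cy5 -> i7 (bne.BR) no-port BR/MEM
  cy6 -> i8 (ld.MEM) tail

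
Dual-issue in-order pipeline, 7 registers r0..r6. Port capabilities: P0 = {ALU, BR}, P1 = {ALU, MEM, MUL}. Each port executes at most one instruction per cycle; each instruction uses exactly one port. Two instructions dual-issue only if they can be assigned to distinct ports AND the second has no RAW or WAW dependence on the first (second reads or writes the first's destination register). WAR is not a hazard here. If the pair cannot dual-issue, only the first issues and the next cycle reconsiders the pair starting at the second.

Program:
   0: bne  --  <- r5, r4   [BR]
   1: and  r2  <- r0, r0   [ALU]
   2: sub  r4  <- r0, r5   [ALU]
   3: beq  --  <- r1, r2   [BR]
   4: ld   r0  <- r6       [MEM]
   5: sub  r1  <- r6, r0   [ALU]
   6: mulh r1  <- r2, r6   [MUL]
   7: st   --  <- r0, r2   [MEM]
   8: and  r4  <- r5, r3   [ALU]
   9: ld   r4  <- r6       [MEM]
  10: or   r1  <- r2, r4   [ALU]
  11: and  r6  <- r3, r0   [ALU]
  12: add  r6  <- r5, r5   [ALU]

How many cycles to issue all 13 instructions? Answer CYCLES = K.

t=0 i0+i1:bne.BR/and.ALU ; 2-wide
t=1 i2+i3:sub.ALU/beq.BR ; 2-wide
t=2 i4:ld.MEM ; RAW r0
t=3 i5:sub.ALU ; WAW r1
t=4 i6:mulh.MUL ; no-port MUL/MEM
t=5 i7+i8:st.MEM/and.ALU ; 2-wide
t=6 i9:ld.MEM ; RAW r4
t=7 i10+i11:or.ALU/and.ALU ; 2-wide
t=8 i12:add.ALU ; tail

CYCLES = 9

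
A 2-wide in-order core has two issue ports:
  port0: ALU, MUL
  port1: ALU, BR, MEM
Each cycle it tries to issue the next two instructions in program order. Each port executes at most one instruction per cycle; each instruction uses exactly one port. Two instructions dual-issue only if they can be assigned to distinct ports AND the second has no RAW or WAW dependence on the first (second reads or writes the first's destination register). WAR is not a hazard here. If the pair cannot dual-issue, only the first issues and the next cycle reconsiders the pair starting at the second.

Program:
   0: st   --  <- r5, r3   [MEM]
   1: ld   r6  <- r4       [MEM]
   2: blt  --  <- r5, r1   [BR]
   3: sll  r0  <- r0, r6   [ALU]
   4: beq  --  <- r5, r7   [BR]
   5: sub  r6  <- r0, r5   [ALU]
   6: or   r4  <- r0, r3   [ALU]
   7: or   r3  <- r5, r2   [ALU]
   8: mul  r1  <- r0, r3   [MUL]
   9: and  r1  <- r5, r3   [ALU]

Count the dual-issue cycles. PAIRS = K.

PAIRS = 3

[0] i0  st  -- no-port MEM/MEM
[1] i1  ld  -- no-port MEM/BR
[2] i2&i3  blt/sll  -- dual
[3] i4&i5  beq/sub  -- dual
[4] i6&i7  or/or  -- dual
[5] i8  mul  -- WAW r1
[6] i9  and  -- tail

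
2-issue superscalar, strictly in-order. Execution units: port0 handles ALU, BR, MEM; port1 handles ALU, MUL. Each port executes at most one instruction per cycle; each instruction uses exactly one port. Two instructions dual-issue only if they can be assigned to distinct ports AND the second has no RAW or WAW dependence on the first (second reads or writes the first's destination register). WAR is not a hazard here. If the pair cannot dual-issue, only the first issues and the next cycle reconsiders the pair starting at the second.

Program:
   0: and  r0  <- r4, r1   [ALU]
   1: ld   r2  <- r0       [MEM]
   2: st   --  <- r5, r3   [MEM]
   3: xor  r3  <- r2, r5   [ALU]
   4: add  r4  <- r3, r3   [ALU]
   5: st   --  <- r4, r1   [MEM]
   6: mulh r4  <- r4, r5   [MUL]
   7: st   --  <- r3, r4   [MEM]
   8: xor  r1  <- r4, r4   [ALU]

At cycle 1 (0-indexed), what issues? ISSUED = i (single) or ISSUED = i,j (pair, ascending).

t=0 i0:and.ALU ; RAW r0
t=1 i1:ld.MEM ; no-port MEM/MEM
t=2 i2+i3:st.MEM/xor.ALU ; 2-wide
t=3 i4:add.ALU ; RAW r4
t=4 i5+i6:st.MEM/mulh.MUL ; 2-wide
t=5 i7+i8:st.MEM/xor.ALU ; 2-wide

ISSUED = 1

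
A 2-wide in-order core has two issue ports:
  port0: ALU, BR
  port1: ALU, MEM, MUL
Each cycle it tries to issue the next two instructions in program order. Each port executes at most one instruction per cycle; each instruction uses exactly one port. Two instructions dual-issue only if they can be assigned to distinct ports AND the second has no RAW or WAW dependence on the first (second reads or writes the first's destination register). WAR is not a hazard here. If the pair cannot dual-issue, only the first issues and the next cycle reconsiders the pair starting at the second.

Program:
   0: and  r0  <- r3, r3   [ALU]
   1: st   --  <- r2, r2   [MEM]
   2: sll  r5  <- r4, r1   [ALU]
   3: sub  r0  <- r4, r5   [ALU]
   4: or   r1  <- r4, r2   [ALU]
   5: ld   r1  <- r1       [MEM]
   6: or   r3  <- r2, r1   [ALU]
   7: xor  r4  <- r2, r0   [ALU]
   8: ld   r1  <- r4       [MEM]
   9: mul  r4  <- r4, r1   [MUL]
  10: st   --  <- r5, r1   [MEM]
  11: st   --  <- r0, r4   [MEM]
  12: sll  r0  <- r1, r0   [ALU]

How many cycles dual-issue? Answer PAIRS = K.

PAIRS = 4

  cy0 -> i0,i1 (and.ALU+st.MEM) pair
  cy1 -> i2 (sll.ALU) RAW r5
  cy2 -> i3,i4 (sub.ALU+or.ALU) pair
  cy3 -> i5 (ld.MEM) RAW r1
  cy4 -> i6,i7 (or.ALU+xor.ALU) pair
  cy5 -> i8 (ld.MEM) no-port MEM/MUL
  cy6 -> i9 (mul.MUL) no-port MUL/MEM
  cy7 -> i10 (st.MEM) no-port MEM/MEM
  cy8 -> i11,i12 (st.MEM+sll.ALU) pair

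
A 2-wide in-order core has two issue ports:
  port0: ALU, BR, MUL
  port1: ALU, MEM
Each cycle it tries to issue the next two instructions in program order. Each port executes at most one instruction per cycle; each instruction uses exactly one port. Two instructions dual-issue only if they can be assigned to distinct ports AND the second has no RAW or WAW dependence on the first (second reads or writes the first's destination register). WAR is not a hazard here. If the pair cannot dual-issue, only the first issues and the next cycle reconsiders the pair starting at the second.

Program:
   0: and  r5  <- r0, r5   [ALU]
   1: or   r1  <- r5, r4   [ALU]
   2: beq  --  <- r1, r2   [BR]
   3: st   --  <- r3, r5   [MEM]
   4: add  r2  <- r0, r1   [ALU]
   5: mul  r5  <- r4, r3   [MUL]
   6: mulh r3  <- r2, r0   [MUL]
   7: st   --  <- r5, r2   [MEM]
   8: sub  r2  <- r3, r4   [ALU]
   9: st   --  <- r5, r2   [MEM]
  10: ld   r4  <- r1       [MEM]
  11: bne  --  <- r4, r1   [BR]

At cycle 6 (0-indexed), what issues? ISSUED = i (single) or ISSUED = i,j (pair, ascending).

ISSUED = 9

[0] i0  and.ALU  -- RAW r5
[1] i1  or.ALU  -- RAW r1
[2] i2,i3  beq.BR st.MEM  -- 2-wide
[3] i4,i5  add.ALU mul.MUL  -- 2-wide
[4] i6,i7  mulh.MUL st.MEM  -- 2-wide
[5] i8  sub.ALU  -- RAW r2
[6] i9  st.MEM  -- no-port MEM/MEM
[7] i10  ld.MEM  -- RAW r4
[8] i11  bne.BR  -- tail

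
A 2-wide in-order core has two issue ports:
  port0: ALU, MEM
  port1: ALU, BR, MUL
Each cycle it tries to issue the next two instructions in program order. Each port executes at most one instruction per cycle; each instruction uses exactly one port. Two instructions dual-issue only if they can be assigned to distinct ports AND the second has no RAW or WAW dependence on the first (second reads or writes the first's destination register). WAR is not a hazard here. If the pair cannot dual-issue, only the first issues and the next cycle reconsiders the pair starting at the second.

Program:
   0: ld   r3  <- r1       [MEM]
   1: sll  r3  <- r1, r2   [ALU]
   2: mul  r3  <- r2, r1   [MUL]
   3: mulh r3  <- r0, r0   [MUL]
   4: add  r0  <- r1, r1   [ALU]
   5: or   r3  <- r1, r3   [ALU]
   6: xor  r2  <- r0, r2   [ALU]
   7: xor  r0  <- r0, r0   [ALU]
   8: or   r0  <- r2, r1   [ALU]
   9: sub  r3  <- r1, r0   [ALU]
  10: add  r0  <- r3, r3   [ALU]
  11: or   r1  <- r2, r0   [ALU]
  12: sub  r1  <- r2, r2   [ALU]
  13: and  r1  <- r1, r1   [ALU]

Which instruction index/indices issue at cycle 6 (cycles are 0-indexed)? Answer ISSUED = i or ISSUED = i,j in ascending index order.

ISSUED = 8

c0: i0 ld  WAW r3
c1: i1 sll  WAW r3
c2: i2 mul  no-port MUL/MUL
c3: i3/i4 mulh;add  dual
c4: i5/i6 or;xor  dual
c5: i7 xor  WAW r0
c6: i8 or  RAW r0
c7: i9 sub  RAW r3
c8: i10 add  RAW r0
c9: i11 or  WAW r1
c10: i12 sub  RAW+WAW r1
c11: i13 and  tail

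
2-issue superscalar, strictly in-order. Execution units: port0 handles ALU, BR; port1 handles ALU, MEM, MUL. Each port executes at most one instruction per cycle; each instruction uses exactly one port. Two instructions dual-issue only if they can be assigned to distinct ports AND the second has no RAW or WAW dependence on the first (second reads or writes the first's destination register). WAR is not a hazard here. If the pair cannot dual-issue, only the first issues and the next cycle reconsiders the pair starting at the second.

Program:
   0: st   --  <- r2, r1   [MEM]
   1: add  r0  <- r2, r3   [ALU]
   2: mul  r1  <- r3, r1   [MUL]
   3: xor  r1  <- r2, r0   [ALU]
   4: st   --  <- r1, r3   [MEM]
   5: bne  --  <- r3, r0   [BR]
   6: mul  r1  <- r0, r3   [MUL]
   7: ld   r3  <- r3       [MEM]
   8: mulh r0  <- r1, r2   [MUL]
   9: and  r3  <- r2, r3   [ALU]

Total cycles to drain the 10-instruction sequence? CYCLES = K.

t=0 i0,i1:st.MEM add.ALU ; 2-wide
t=1 i2:mul.MUL ; WAW r1
t=2 i3:xor.ALU ; RAW r1
t=3 i4,i5:st.MEM bne.BR ; 2-wide
t=4 i6:mul.MUL ; no-port MUL/MEM
t=5 i7:ld.MEM ; no-port MEM/MUL
t=6 i8,i9:mulh.MUL and.ALU ; 2-wide

CYCLES = 7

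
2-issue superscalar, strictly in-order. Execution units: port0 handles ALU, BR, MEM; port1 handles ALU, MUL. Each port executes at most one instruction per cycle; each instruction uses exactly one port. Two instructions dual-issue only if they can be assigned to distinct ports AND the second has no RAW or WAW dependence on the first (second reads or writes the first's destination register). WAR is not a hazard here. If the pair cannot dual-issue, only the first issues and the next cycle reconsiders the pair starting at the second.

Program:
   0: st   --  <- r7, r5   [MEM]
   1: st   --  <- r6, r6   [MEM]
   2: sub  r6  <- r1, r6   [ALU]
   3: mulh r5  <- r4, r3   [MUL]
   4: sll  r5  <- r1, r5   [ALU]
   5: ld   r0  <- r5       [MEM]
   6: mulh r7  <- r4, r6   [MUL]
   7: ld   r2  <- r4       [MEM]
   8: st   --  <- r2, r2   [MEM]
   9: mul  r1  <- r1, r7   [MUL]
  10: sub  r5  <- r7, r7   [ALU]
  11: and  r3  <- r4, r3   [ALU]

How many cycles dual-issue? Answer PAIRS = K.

  cy0 -> i0 (st.MEM) no-port MEM/MEM
  cy1 -> i1&i2 (st.MEM;sub.ALU) 2-wide
  cy2 -> i3 (mulh.MUL) RAW+WAW r5
  cy3 -> i4 (sll.ALU) RAW r5
  cy4 -> i5&i6 (ld.MEM;mulh.MUL) 2-wide
  cy5 -> i7 (ld.MEM) no-port MEM/MEM
  cy6 -> i8&i9 (st.MEM;mul.MUL) 2-wide
  cy7 -> i10&i11 (sub.ALU;and.ALU) 2-wide

PAIRS = 4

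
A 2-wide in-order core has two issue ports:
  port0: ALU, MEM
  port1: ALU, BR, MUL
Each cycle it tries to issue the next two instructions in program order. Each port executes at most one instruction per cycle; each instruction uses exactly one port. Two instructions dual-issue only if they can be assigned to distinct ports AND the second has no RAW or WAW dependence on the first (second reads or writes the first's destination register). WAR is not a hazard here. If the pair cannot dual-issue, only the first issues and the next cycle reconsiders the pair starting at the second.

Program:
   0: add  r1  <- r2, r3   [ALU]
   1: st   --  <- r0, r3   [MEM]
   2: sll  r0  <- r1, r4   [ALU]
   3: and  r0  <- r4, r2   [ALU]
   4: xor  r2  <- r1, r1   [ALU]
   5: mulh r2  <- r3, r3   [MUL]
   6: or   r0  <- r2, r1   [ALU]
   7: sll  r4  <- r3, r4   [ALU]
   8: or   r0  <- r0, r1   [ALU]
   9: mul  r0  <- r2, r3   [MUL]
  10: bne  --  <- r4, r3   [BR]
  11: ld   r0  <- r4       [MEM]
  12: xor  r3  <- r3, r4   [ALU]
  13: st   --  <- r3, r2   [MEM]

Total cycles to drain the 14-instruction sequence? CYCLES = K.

c0: i0&i1 add;st  dual
c1: i2 sll  WAW r0
c2: i3&i4 and;xor  dual
c3: i5 mulh  RAW r2
c4: i6&i7 or;sll  dual
c5: i8 or  WAW r0
c6: i9 mul  no-port MUL/BR
c7: i10&i11 bne;ld  dual
c8: i12 xor  RAW r3
c9: i13 st  tail

CYCLES = 10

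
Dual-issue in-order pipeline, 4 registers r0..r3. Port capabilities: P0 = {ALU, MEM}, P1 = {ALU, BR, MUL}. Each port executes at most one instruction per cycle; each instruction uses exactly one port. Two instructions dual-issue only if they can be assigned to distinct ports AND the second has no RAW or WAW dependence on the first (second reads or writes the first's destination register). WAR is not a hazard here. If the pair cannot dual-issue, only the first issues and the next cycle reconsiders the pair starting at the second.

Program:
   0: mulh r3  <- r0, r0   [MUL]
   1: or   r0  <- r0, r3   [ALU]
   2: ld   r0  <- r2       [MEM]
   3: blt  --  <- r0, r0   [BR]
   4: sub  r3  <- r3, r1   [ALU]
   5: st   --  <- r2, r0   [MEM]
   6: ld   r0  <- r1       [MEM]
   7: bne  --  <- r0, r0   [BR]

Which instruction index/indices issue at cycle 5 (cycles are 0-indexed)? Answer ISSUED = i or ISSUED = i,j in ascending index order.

0. mulh @i0  | RAW r3
1. or @i1  | WAW r0
2. ld @i2  | RAW r0
3. blt/sub @i3/i4  | 2-wide
4. st @i5  | no-port MEM/MEM
5. ld @i6  | RAW r0
6. bne @i7  | tail

ISSUED = 6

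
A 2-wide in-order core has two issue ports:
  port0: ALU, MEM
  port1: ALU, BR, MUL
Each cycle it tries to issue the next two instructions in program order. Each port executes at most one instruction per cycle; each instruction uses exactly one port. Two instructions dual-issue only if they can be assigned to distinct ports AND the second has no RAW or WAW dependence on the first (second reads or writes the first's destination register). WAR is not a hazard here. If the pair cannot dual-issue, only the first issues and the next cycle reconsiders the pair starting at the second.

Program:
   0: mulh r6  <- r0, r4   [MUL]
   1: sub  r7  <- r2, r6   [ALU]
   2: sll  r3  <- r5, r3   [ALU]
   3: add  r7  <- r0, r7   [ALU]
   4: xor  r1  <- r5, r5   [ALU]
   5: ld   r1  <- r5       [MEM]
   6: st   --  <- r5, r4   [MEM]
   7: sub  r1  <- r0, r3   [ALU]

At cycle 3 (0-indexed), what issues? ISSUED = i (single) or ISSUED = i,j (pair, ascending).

ISSUED = 5

t=0 i0:mulh.MUL ; RAW r6
t=1 i1&i2:sub.ALU;sll.ALU ; pair
t=2 i3&i4:add.ALU;xor.ALU ; pair
t=3 i5:ld.MEM ; no-port MEM/MEM
t=4 i6&i7:st.MEM;sub.ALU ; pair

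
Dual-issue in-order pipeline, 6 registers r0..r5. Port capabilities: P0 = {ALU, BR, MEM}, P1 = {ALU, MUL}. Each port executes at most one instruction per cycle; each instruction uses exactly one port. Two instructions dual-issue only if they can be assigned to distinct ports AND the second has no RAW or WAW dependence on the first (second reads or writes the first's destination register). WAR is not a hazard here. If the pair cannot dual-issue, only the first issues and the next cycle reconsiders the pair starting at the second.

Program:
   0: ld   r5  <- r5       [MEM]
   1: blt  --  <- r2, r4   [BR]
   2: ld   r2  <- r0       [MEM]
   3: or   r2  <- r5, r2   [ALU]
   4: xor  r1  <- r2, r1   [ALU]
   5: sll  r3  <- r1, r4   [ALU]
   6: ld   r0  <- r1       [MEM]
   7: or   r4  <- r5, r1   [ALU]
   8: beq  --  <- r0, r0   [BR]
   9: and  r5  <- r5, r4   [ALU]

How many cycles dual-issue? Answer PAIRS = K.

PAIRS = 2

t=0 i0:ld.MEM ; no-port MEM/BR
t=1 i1:blt.BR ; no-port BR/MEM
t=2 i2:ld.MEM ; RAW+WAW r2
t=3 i3:or.ALU ; RAW r2
t=4 i4:xor.ALU ; RAW r1
t=5 i5&i6:sll.ALU ld.MEM ; 2-wide
t=6 i7&i8:or.ALU beq.BR ; 2-wide
t=7 i9:and.ALU ; tail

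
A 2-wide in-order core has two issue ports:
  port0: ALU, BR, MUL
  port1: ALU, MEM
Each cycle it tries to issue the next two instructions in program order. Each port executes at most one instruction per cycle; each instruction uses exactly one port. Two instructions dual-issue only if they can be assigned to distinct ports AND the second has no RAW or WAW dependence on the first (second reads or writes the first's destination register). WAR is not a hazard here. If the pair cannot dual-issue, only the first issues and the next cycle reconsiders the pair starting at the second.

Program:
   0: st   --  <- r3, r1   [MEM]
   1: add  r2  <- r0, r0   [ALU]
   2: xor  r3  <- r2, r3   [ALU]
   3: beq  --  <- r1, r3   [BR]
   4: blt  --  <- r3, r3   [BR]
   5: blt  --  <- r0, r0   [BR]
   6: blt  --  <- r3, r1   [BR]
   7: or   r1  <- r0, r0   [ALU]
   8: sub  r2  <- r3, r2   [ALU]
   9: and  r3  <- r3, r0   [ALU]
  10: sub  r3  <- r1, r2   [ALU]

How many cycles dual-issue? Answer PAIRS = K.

PAIRS = 3

c0: i0+i1 st;add  dual
c1: i2 xor  RAW r3
c2: i3 beq  no-port BR/BR
c3: i4 blt  no-port BR/BR
c4: i5 blt  no-port BR/BR
c5: i6+i7 blt;or  dual
c6: i8+i9 sub;and  dual
c7: i10 sub  tail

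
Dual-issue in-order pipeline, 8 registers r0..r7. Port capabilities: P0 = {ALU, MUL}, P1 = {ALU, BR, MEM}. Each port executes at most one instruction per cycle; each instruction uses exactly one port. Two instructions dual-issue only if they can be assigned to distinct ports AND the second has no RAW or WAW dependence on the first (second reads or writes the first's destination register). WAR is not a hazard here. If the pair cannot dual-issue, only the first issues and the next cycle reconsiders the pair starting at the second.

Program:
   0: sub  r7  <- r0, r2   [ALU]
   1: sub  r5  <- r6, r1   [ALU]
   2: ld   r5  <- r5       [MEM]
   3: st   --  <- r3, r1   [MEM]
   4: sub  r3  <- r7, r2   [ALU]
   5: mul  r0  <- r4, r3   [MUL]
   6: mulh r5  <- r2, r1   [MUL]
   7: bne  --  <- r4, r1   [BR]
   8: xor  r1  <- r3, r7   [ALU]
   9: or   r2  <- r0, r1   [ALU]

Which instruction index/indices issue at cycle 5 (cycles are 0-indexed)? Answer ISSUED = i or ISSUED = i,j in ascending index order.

ISSUED = 8

t=0 i0/i1:sub.ALU/sub.ALU ; 2-wide
t=1 i2:ld.MEM ; no-port MEM/MEM
t=2 i3/i4:st.MEM/sub.ALU ; 2-wide
t=3 i5:mul.MUL ; no-port MUL/MUL
t=4 i6/i7:mulh.MUL/bne.BR ; 2-wide
t=5 i8:xor.ALU ; RAW r1
t=6 i9:or.ALU ; tail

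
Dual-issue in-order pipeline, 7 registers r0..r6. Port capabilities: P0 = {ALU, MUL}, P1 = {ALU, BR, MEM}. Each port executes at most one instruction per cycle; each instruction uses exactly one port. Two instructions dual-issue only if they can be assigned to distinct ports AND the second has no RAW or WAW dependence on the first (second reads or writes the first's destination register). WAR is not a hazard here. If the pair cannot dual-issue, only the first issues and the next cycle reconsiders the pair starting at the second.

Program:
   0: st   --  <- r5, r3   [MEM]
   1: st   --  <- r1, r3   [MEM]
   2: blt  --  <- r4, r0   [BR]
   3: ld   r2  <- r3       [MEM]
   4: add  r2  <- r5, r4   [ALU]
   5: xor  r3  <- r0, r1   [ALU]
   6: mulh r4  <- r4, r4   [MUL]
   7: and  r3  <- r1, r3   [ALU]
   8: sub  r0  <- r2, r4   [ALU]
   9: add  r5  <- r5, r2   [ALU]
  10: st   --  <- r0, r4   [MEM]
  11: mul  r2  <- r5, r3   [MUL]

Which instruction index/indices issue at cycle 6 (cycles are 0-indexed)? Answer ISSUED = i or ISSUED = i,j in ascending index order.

c0: i0 st  no-port MEM/MEM
c1: i1 st  no-port MEM/BR
c2: i2 blt  no-port BR/MEM
c3: i3 ld  WAW r2
c4: i4,i5 add/xor  2-wide
c5: i6,i7 mulh/and  2-wide
c6: i8,i9 sub/add  2-wide
c7: i10,i11 st/mul  2-wide

ISSUED = 8,9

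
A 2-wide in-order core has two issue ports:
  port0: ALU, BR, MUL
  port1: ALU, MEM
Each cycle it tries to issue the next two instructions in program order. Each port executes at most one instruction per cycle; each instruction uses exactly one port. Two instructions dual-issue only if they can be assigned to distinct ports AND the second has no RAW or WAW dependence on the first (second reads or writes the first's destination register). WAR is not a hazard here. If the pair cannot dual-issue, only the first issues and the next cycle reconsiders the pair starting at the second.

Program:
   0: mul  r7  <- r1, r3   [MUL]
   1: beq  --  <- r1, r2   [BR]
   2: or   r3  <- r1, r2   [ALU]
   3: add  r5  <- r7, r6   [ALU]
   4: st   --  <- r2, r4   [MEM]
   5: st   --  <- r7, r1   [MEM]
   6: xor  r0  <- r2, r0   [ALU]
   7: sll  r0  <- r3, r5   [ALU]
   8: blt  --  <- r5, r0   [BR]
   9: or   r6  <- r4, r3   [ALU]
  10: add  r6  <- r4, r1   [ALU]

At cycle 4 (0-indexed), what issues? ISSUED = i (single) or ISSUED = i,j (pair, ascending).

0. mul.MUL @i0  | no-port MUL/BR
1. beq.BR/or.ALU @i1+i2  | pair
2. add.ALU/st.MEM @i3+i4  | pair
3. st.MEM/xor.ALU @i5+i6  | pair
4. sll.ALU @i7  | RAW r0
5. blt.BR/or.ALU @i8+i9  | pair
6. add.ALU @i10  | tail

ISSUED = 7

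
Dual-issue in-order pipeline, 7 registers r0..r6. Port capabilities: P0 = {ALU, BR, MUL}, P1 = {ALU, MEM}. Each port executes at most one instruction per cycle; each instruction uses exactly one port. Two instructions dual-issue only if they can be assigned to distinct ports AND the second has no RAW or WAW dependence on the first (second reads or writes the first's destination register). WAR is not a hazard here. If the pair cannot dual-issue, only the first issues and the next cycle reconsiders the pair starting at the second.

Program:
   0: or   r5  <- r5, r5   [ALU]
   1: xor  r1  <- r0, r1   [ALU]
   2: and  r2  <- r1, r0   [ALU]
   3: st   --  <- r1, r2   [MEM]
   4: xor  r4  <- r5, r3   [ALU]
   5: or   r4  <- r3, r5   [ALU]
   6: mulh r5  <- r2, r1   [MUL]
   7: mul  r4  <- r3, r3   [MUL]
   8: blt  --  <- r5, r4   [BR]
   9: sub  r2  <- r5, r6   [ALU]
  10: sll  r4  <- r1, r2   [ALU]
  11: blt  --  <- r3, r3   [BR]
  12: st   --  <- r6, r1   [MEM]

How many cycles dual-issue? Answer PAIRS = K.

c0: i0&i1 or+xor  2-wide
c1: i2 and  RAW r2
c2: i3&i4 st+xor  2-wide
c3: i5&i6 or+mulh  2-wide
c4: i7 mul  no-port MUL/BR
c5: i8&i9 blt+sub  2-wide
c6: i10&i11 sll+blt  2-wide
c7: i12 st  tail

PAIRS = 5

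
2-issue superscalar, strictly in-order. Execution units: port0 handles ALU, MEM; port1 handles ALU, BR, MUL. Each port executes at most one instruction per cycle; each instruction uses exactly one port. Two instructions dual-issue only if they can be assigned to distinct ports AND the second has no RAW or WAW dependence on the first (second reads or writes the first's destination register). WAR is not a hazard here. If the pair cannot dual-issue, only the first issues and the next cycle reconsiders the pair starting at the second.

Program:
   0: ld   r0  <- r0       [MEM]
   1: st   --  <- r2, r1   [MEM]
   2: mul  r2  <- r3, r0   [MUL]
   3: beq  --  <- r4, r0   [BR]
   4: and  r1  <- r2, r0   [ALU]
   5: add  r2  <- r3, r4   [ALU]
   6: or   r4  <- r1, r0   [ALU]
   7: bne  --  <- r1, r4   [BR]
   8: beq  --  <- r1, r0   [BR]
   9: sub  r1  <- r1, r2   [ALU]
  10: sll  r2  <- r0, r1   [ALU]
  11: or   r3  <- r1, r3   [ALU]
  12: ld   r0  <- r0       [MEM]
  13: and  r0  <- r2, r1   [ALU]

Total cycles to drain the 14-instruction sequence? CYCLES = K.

CYCLES = 9

[0] i0  ld.MEM  -- no-port MEM/MEM
[1] i1/i2  st.MEM mul.MUL  -- 2-wide
[2] i3/i4  beq.BR and.ALU  -- 2-wide
[3] i5/i6  add.ALU or.ALU  -- 2-wide
[4] i7  bne.BR  -- no-port BR/BR
[5] i8/i9  beq.BR sub.ALU  -- 2-wide
[6] i10/i11  sll.ALU or.ALU  -- 2-wide
[7] i12  ld.MEM  -- WAW r0
[8] i13  and.ALU  -- tail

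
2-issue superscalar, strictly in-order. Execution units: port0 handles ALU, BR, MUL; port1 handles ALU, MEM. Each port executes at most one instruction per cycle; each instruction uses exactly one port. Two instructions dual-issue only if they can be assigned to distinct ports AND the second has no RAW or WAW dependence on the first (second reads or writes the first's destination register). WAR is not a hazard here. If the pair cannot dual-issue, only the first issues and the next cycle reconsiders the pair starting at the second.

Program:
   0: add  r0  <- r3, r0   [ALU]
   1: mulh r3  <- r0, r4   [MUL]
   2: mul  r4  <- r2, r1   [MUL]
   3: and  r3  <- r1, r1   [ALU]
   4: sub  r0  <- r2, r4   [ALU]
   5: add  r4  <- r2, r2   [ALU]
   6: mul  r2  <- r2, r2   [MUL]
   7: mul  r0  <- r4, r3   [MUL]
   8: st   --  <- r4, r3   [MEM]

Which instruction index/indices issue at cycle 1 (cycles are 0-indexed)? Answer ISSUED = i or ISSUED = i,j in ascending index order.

ISSUED = 1

#0 head=0: add i0 RAW r0
#1 head=1: mulh i1 no-port MUL/MUL
#2 head=2: mul+and i2,i3 pair
#3 head=4: sub+add i4,i5 pair
#4 head=6: mul i6 no-port MUL/MUL
#5 head=7: mul+st i7,i8 pair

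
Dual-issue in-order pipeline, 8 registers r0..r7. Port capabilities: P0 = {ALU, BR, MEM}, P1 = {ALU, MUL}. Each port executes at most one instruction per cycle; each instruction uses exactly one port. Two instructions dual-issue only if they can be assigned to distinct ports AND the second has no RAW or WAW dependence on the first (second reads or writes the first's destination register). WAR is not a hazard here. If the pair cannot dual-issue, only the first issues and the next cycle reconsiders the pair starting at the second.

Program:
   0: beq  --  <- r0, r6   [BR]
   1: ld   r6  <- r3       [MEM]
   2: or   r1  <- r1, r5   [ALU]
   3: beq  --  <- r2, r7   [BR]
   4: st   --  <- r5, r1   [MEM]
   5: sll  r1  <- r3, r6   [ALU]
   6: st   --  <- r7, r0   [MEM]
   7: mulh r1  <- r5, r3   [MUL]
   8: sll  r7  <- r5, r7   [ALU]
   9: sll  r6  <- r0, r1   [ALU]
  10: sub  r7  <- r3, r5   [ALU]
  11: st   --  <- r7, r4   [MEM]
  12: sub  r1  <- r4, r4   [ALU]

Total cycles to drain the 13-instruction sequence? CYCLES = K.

CYCLES = 8

[0] i0  beq  -- no-port BR/MEM
[1] i1+i2  ld or  -- dual
[2] i3  beq  -- no-port BR/MEM
[3] i4+i5  st sll  -- dual
[4] i6+i7  st mulh  -- dual
[5] i8+i9  sll sll  -- dual
[6] i10  sub  -- RAW r7
[7] i11+i12  st sub  -- dual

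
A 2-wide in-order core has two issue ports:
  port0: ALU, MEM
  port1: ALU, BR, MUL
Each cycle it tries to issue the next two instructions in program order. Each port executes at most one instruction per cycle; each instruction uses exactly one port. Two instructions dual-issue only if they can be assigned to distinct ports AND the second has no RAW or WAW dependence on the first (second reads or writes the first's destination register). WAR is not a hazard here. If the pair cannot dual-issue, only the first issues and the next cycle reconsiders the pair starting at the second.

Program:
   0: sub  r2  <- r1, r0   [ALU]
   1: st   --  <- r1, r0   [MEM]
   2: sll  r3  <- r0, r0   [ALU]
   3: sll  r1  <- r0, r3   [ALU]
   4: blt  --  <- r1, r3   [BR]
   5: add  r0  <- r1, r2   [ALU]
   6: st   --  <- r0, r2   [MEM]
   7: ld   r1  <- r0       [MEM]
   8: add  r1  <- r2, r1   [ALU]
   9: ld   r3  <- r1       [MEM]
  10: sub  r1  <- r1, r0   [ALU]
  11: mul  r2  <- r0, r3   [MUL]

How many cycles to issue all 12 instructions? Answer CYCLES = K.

c0: i0+i1 sub.ALU+st.MEM  dual
c1: i2 sll.ALU  RAW r3
c2: i3 sll.ALU  RAW r1
c3: i4+i5 blt.BR+add.ALU  dual
c4: i6 st.MEM  no-port MEM/MEM
c5: i7 ld.MEM  RAW+WAW r1
c6: i8 add.ALU  RAW r1
c7: i9+i10 ld.MEM+sub.ALU  dual
c8: i11 mul.MUL  tail

CYCLES = 9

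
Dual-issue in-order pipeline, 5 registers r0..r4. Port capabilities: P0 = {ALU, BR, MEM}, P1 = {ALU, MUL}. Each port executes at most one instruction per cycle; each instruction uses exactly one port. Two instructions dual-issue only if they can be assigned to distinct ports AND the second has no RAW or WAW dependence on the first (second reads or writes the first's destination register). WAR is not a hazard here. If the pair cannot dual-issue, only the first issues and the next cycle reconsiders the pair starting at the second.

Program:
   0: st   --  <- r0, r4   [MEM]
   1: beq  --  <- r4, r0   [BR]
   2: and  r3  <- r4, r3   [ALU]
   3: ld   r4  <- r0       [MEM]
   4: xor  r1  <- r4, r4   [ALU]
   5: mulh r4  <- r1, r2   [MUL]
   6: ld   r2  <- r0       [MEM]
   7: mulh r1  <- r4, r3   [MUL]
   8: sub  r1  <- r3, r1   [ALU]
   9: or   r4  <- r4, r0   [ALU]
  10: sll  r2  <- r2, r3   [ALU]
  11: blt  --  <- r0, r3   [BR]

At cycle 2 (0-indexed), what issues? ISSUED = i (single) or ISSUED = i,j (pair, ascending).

ISSUED = 3

  cy0 -> i0 (st) no-port MEM/BR
  cy1 -> i1&i2 (beq and) 2-wide
  cy2 -> i3 (ld) RAW r4
  cy3 -> i4 (xor) RAW r1
  cy4 -> i5&i6 (mulh ld) 2-wide
  cy5 -> i7 (mulh) RAW+WAW r1
  cy6 -> i8&i9 (sub or) 2-wide
  cy7 -> i10&i11 (sll blt) 2-wide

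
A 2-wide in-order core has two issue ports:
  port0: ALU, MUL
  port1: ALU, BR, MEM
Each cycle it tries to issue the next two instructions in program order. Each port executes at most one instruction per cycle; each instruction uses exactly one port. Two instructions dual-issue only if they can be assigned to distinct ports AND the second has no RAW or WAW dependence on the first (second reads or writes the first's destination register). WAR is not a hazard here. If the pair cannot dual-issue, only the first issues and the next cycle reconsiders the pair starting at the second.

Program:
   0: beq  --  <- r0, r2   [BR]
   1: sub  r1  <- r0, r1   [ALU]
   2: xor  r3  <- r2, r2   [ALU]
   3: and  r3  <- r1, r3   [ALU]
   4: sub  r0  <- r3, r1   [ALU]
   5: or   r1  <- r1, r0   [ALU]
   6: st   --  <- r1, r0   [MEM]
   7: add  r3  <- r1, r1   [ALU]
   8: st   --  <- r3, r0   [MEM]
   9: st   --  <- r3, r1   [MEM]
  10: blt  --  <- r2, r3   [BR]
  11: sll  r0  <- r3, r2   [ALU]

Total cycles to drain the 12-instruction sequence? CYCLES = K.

t=0 i0/i1:beq sub ; pair
t=1 i2:xor ; RAW+WAW r3
t=2 i3:and ; RAW r3
t=3 i4:sub ; RAW r0
t=4 i5:or ; RAW r1
t=5 i6/i7:st add ; pair
t=6 i8:st ; no-port MEM/MEM
t=7 i9:st ; no-port MEM/BR
t=8 i10/i11:blt sll ; pair

CYCLES = 9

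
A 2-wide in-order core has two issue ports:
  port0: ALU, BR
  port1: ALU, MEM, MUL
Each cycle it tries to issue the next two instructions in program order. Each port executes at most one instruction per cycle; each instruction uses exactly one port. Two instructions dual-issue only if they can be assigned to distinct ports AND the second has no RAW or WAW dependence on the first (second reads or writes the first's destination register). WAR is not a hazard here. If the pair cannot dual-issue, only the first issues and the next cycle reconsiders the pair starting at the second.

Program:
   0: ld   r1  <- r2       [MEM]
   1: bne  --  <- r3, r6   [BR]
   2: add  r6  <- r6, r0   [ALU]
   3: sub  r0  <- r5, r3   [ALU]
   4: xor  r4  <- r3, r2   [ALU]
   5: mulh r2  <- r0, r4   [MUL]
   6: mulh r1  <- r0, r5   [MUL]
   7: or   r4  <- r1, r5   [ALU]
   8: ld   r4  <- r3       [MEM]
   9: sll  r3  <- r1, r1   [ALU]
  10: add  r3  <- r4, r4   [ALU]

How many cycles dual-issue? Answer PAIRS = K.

  cy0 -> i0,i1 (ld.MEM/bne.BR) 2-wide
  cy1 -> i2,i3 (add.ALU/sub.ALU) 2-wide
  cy2 -> i4 (xor.ALU) RAW r4
  cy3 -> i5 (mulh.MUL) no-port MUL/MUL
  cy4 -> i6 (mulh.MUL) RAW r1
  cy5 -> i7 (or.ALU) WAW r4
  cy6 -> i8,i9 (ld.MEM/sll.ALU) 2-wide
  cy7 -> i10 (add.ALU) tail

PAIRS = 3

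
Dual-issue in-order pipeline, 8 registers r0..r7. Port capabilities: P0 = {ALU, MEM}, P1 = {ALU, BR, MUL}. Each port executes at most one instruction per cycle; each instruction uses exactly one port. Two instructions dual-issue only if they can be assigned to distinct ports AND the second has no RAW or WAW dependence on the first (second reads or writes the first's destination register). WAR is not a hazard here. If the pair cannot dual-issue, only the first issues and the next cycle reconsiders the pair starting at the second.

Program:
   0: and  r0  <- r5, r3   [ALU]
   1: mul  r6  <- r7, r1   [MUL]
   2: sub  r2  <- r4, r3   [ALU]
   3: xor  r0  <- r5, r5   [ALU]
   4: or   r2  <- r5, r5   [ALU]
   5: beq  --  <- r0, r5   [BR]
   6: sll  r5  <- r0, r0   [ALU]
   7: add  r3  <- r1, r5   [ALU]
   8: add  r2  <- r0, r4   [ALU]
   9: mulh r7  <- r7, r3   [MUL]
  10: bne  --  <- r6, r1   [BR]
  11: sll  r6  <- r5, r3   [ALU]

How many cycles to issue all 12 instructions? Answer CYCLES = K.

[0] i0&i1  and+mul  -- 2-wide
[1] i2&i3  sub+xor  -- 2-wide
[2] i4&i5  or+beq  -- 2-wide
[3] i6  sll  -- RAW r5
[4] i7&i8  add+add  -- 2-wide
[5] i9  mulh  -- no-port MUL/BR
[6] i10&i11  bne+sll  -- 2-wide

CYCLES = 7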